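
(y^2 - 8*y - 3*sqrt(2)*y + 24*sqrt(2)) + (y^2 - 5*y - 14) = 2*y^2 - 13*y - 3*sqrt(2)*y - 14 + 24*sqrt(2)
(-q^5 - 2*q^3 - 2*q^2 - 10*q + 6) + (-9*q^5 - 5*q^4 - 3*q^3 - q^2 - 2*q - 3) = -10*q^5 - 5*q^4 - 5*q^3 - 3*q^2 - 12*q + 3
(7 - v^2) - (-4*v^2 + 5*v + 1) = 3*v^2 - 5*v + 6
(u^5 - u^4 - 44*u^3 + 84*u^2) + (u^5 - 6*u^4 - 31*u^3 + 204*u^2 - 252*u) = 2*u^5 - 7*u^4 - 75*u^3 + 288*u^2 - 252*u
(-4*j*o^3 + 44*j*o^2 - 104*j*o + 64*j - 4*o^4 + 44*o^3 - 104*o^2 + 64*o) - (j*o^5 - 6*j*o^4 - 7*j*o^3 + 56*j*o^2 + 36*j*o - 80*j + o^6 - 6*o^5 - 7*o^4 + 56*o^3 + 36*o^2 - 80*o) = -j*o^5 + 6*j*o^4 + 3*j*o^3 - 12*j*o^2 - 140*j*o + 144*j - o^6 + 6*o^5 + 3*o^4 - 12*o^3 - 140*o^2 + 144*o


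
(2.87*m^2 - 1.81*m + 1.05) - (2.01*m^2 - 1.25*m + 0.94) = 0.86*m^2 - 0.56*m + 0.11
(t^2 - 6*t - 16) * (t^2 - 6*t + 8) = t^4 - 12*t^3 + 28*t^2 + 48*t - 128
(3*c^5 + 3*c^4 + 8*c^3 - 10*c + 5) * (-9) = -27*c^5 - 27*c^4 - 72*c^3 + 90*c - 45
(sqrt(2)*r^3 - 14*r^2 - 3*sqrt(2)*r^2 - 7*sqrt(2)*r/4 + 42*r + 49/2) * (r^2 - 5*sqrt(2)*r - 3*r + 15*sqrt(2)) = sqrt(2)*r^5 - 24*r^4 - 6*sqrt(2)*r^4 + 309*sqrt(2)*r^3/4 + 144*r^3 - 1659*sqrt(2)*r^2/4 - 174*r^2 - 126*r + 1015*sqrt(2)*r/2 + 735*sqrt(2)/2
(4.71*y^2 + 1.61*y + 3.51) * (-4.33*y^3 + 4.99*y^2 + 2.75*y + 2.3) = -20.3943*y^5 + 16.5316*y^4 + 5.7881*y^3 + 32.7754*y^2 + 13.3555*y + 8.073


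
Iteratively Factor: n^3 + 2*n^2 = (n)*(n^2 + 2*n) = n*(n + 2)*(n)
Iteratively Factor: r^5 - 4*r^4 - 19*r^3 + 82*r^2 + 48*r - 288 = (r + 4)*(r^4 - 8*r^3 + 13*r^2 + 30*r - 72) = (r + 2)*(r + 4)*(r^3 - 10*r^2 + 33*r - 36) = (r - 3)*(r + 2)*(r + 4)*(r^2 - 7*r + 12) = (r - 3)^2*(r + 2)*(r + 4)*(r - 4)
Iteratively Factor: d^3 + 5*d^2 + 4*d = (d + 4)*(d^2 + d) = d*(d + 4)*(d + 1)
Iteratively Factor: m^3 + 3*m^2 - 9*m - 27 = (m + 3)*(m^2 - 9) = (m + 3)^2*(m - 3)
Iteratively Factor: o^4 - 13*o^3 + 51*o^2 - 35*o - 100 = (o + 1)*(o^3 - 14*o^2 + 65*o - 100) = (o - 5)*(o + 1)*(o^2 - 9*o + 20) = (o - 5)^2*(o + 1)*(o - 4)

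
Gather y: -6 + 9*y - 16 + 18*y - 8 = 27*y - 30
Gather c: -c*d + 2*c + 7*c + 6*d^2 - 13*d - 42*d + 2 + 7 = c*(9 - d) + 6*d^2 - 55*d + 9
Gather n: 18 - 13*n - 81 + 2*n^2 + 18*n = 2*n^2 + 5*n - 63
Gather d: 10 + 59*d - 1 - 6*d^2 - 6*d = -6*d^2 + 53*d + 9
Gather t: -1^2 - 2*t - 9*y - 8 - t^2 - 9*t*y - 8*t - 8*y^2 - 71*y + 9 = -t^2 + t*(-9*y - 10) - 8*y^2 - 80*y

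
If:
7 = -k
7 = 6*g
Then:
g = 7/6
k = -7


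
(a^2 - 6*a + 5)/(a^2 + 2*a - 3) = (a - 5)/(a + 3)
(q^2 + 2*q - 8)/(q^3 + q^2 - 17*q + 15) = (q^2 + 2*q - 8)/(q^3 + q^2 - 17*q + 15)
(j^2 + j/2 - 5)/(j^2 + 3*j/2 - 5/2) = (j - 2)/(j - 1)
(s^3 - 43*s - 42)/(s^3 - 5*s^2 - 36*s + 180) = (s^2 - 6*s - 7)/(s^2 - 11*s + 30)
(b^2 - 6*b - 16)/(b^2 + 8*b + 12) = (b - 8)/(b + 6)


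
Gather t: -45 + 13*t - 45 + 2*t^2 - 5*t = 2*t^2 + 8*t - 90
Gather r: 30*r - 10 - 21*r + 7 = 9*r - 3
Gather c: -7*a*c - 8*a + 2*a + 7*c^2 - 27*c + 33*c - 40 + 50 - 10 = -6*a + 7*c^2 + c*(6 - 7*a)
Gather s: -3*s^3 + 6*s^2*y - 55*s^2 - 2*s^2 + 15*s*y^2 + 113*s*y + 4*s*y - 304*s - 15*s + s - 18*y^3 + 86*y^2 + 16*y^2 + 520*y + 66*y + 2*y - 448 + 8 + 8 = -3*s^3 + s^2*(6*y - 57) + s*(15*y^2 + 117*y - 318) - 18*y^3 + 102*y^2 + 588*y - 432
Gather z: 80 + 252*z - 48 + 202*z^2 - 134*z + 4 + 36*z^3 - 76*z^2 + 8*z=36*z^3 + 126*z^2 + 126*z + 36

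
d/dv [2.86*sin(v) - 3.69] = 2.86*cos(v)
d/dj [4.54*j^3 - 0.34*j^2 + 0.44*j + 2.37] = 13.62*j^2 - 0.68*j + 0.44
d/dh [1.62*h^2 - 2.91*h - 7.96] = 3.24*h - 2.91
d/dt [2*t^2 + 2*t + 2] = 4*t + 2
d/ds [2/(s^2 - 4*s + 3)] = 4*(2 - s)/(s^2 - 4*s + 3)^2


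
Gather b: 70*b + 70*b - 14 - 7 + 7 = 140*b - 14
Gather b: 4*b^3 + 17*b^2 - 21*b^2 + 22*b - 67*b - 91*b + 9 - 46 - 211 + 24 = 4*b^3 - 4*b^2 - 136*b - 224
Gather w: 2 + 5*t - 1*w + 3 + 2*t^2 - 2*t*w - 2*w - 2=2*t^2 + 5*t + w*(-2*t - 3) + 3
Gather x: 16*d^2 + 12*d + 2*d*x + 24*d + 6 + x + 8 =16*d^2 + 36*d + x*(2*d + 1) + 14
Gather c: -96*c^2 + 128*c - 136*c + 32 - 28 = -96*c^2 - 8*c + 4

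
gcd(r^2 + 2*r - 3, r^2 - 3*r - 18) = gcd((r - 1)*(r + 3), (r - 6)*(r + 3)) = r + 3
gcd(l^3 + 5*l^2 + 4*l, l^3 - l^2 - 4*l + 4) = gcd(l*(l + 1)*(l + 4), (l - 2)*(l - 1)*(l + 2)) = 1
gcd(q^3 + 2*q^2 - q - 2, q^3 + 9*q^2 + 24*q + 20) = q + 2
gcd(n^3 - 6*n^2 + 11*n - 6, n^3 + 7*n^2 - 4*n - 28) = n - 2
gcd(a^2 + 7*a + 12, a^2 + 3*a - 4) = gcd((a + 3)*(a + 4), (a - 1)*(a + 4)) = a + 4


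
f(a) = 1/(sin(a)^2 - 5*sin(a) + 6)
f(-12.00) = 0.28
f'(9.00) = -0.23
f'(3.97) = -0.04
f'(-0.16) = 0.11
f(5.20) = 0.09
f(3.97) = 0.10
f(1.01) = 0.40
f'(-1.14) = 0.02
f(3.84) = 0.10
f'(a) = (-2*sin(a)*cos(a) + 5*cos(a))/(sin(a)^2 - 5*sin(a) + 6)^2 = (5 - 2*sin(a))*cos(a)/(sin(a)^2 - 5*sin(a) + 6)^2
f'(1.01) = 0.29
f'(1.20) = 0.23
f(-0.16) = 0.15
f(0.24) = 0.21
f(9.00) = 0.24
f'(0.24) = 0.19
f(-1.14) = 0.09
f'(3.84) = -0.05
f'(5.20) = 0.03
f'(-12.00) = 0.25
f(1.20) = 0.45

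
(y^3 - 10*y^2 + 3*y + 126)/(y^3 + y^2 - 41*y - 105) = (y - 6)/(y + 5)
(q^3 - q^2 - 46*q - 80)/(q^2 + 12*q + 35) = (q^2 - 6*q - 16)/(q + 7)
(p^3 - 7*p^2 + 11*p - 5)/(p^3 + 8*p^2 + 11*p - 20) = (p^2 - 6*p + 5)/(p^2 + 9*p + 20)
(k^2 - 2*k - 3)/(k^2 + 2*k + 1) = (k - 3)/(k + 1)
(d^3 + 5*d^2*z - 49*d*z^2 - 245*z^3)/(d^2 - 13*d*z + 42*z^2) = (-d^2 - 12*d*z - 35*z^2)/(-d + 6*z)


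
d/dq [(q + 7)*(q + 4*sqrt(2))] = 2*q + 4*sqrt(2) + 7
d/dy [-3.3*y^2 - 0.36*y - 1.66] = -6.6*y - 0.36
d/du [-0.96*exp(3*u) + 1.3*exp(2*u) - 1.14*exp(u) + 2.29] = (-2.88*exp(2*u) + 2.6*exp(u) - 1.14)*exp(u)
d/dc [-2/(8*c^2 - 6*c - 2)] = (8*c - 3)/(-4*c^2 + 3*c + 1)^2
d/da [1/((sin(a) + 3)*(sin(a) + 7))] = -2*(sin(a) + 5)*cos(a)/((sin(a) + 3)^2*(sin(a) + 7)^2)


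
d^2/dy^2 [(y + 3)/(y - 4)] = 14/(y - 4)^3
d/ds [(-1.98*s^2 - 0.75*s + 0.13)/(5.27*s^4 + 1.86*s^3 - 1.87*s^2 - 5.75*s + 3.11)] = (20.8692*s^5 + 15.5403*s^4 + 0.0496000000000016*s^3 + 9.2571*s^2 - 11.8294*s - 1.585)/(27.7729*s^8 + 19.6044*s^7 - 16.2502*s^6 - 67.5614*s^5 + 14.8863*s^4 + 33.0742*s^3 + 21.4311*s^2 - 35.765*s + 9.6721)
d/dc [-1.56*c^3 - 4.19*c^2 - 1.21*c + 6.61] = -4.68*c^2 - 8.38*c - 1.21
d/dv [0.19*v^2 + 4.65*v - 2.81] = 0.38*v + 4.65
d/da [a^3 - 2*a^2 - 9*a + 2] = 3*a^2 - 4*a - 9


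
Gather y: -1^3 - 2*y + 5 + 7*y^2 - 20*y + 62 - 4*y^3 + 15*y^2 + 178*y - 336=-4*y^3 + 22*y^2 + 156*y - 270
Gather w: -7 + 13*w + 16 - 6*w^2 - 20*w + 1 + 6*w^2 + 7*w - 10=0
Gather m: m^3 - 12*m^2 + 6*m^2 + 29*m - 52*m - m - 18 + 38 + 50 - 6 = m^3 - 6*m^2 - 24*m + 64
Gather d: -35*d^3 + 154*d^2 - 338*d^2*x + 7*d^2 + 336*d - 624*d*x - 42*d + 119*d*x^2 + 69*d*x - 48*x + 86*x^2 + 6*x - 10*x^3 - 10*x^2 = -35*d^3 + d^2*(161 - 338*x) + d*(119*x^2 - 555*x + 294) - 10*x^3 + 76*x^2 - 42*x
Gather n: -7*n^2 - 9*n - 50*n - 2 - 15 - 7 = -7*n^2 - 59*n - 24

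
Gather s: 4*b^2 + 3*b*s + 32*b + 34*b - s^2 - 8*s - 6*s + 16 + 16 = 4*b^2 + 66*b - s^2 + s*(3*b - 14) + 32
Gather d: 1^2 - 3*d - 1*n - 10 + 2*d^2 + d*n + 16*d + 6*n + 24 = 2*d^2 + d*(n + 13) + 5*n + 15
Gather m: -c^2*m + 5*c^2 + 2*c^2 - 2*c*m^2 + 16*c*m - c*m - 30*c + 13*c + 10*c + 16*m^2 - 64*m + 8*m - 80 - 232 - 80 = 7*c^2 - 7*c + m^2*(16 - 2*c) + m*(-c^2 + 15*c - 56) - 392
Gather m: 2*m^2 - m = 2*m^2 - m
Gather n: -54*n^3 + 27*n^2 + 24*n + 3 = -54*n^3 + 27*n^2 + 24*n + 3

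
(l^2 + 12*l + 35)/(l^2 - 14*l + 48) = (l^2 + 12*l + 35)/(l^2 - 14*l + 48)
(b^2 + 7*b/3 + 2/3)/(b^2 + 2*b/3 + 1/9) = 3*(b + 2)/(3*b + 1)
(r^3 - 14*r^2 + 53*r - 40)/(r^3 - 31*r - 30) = (-r^3 + 14*r^2 - 53*r + 40)/(-r^3 + 31*r + 30)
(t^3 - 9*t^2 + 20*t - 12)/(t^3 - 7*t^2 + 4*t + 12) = (t - 1)/(t + 1)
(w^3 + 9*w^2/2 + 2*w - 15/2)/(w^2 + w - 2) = (2*w^2 + 11*w + 15)/(2*(w + 2))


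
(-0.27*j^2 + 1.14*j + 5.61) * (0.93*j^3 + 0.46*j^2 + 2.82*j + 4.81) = -0.2511*j^5 + 0.936*j^4 + 4.9803*j^3 + 4.4967*j^2 + 21.3036*j + 26.9841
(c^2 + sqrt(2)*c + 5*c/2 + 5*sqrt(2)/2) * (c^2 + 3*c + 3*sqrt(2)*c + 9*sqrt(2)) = c^4 + 11*c^3/2 + 4*sqrt(2)*c^3 + 27*c^2/2 + 22*sqrt(2)*c^2 + 33*c + 30*sqrt(2)*c + 45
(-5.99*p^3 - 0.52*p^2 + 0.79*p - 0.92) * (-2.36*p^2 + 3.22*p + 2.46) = 14.1364*p^5 - 18.0606*p^4 - 18.2742*p^3 + 3.4358*p^2 - 1.019*p - 2.2632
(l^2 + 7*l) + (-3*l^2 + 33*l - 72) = -2*l^2 + 40*l - 72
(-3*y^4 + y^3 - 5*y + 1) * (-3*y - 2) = 9*y^5 + 3*y^4 - 2*y^3 + 15*y^2 + 7*y - 2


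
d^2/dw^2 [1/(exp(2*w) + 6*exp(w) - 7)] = 2*(4*(exp(w) + 3)^2*exp(w) - (2*exp(w) + 3)*(exp(2*w) + 6*exp(w) - 7))*exp(w)/(exp(2*w) + 6*exp(w) - 7)^3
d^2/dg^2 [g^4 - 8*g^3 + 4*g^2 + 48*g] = 12*g^2 - 48*g + 8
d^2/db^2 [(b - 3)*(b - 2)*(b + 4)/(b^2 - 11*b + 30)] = 12*(11*b^3 - 138*b^2 + 528*b - 556)/(b^6 - 33*b^5 + 453*b^4 - 3311*b^3 + 13590*b^2 - 29700*b + 27000)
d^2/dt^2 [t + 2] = 0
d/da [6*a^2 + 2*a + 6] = 12*a + 2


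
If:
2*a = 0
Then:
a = 0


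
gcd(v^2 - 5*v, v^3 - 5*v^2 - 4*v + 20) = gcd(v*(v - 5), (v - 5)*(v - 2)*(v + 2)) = v - 5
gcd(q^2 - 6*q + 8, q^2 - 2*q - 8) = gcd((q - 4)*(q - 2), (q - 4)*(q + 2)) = q - 4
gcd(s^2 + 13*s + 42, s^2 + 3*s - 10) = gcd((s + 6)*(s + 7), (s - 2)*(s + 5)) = 1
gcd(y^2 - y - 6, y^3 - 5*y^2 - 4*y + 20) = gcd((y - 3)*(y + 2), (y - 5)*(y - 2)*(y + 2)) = y + 2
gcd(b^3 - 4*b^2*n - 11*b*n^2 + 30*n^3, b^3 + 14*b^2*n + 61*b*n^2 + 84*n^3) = b + 3*n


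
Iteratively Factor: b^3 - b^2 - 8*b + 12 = (b - 2)*(b^2 + b - 6) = (b - 2)^2*(b + 3)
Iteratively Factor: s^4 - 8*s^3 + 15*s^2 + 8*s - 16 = (s - 1)*(s^3 - 7*s^2 + 8*s + 16) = (s - 1)*(s + 1)*(s^2 - 8*s + 16) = (s - 4)*(s - 1)*(s + 1)*(s - 4)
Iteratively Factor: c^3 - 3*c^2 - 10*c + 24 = (c - 4)*(c^2 + c - 6) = (c - 4)*(c - 2)*(c + 3)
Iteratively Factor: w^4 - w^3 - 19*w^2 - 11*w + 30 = (w + 3)*(w^3 - 4*w^2 - 7*w + 10) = (w - 1)*(w + 3)*(w^2 - 3*w - 10) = (w - 1)*(w + 2)*(w + 3)*(w - 5)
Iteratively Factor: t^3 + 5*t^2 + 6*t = (t)*(t^2 + 5*t + 6) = t*(t + 3)*(t + 2)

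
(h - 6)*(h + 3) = h^2 - 3*h - 18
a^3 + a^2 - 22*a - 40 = (a - 5)*(a + 2)*(a + 4)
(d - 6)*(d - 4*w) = d^2 - 4*d*w - 6*d + 24*w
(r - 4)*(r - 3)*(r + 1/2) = r^3 - 13*r^2/2 + 17*r/2 + 6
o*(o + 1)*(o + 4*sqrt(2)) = o^3 + o^2 + 4*sqrt(2)*o^2 + 4*sqrt(2)*o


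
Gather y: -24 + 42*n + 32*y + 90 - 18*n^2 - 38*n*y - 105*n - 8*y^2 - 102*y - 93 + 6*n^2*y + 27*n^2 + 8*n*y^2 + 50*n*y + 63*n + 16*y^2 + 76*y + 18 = 9*n^2 + y^2*(8*n + 8) + y*(6*n^2 + 12*n + 6) - 9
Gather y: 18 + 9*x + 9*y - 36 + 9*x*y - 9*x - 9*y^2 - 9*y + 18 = 9*x*y - 9*y^2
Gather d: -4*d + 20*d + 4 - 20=16*d - 16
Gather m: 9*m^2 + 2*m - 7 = 9*m^2 + 2*m - 7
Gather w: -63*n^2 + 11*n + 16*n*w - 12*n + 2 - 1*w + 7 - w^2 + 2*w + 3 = -63*n^2 - n - w^2 + w*(16*n + 1) + 12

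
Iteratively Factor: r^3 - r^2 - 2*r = (r + 1)*(r^2 - 2*r) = r*(r + 1)*(r - 2)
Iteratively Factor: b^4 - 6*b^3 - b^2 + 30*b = (b)*(b^3 - 6*b^2 - b + 30) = b*(b - 5)*(b^2 - b - 6) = b*(b - 5)*(b - 3)*(b + 2)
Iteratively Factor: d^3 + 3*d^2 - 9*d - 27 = (d + 3)*(d^2 - 9) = (d - 3)*(d + 3)*(d + 3)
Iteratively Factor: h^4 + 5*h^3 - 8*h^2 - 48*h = (h + 4)*(h^3 + h^2 - 12*h) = h*(h + 4)*(h^2 + h - 12) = h*(h + 4)^2*(h - 3)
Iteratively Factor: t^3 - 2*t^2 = (t)*(t^2 - 2*t) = t*(t - 2)*(t)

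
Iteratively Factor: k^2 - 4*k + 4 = (k - 2)*(k - 2)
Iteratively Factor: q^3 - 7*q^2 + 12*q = (q - 4)*(q^2 - 3*q) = (q - 4)*(q - 3)*(q)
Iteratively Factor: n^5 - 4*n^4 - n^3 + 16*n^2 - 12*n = (n - 3)*(n^4 - n^3 - 4*n^2 + 4*n) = (n - 3)*(n - 1)*(n^3 - 4*n) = (n - 3)*(n - 1)*(n + 2)*(n^2 - 2*n) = n*(n - 3)*(n - 1)*(n + 2)*(n - 2)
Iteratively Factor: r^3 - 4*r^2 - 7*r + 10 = (r + 2)*(r^2 - 6*r + 5) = (r - 1)*(r + 2)*(r - 5)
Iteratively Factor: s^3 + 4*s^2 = (s)*(s^2 + 4*s) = s*(s + 4)*(s)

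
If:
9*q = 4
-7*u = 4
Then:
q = 4/9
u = -4/7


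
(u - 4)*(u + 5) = u^2 + u - 20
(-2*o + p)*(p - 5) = -2*o*p + 10*o + p^2 - 5*p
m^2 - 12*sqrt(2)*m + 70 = (m - 7*sqrt(2))*(m - 5*sqrt(2))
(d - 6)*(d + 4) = d^2 - 2*d - 24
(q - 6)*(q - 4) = q^2 - 10*q + 24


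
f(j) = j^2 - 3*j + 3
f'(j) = 2*j - 3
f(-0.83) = 6.18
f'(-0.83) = -4.66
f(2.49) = 1.73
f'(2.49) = 1.98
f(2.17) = 1.20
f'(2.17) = 1.34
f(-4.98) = 42.74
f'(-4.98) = -12.96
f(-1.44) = 9.39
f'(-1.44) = -5.88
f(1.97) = 0.97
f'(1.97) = 0.94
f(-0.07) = 3.21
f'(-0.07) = -3.14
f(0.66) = 1.46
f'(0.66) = -1.68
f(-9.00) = 111.00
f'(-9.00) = -21.00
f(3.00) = 3.00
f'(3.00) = 3.00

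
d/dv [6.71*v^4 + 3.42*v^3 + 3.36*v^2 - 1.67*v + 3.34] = 26.84*v^3 + 10.26*v^2 + 6.72*v - 1.67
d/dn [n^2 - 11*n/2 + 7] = 2*n - 11/2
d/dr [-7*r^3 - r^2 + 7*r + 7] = -21*r^2 - 2*r + 7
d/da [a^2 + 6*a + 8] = 2*a + 6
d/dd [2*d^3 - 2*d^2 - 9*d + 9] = 6*d^2 - 4*d - 9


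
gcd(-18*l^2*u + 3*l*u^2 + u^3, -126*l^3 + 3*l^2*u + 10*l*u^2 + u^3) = -18*l^2 + 3*l*u + u^2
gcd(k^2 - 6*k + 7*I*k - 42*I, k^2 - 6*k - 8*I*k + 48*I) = k - 6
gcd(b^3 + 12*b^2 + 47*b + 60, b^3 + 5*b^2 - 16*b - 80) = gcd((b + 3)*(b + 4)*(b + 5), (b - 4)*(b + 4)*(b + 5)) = b^2 + 9*b + 20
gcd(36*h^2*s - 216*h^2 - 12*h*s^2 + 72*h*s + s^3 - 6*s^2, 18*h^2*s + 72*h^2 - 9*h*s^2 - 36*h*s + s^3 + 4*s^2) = -6*h + s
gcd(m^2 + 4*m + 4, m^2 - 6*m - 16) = m + 2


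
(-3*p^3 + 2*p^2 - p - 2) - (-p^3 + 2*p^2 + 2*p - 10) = -2*p^3 - 3*p + 8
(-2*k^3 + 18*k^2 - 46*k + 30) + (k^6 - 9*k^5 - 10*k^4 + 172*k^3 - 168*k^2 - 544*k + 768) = k^6 - 9*k^5 - 10*k^4 + 170*k^3 - 150*k^2 - 590*k + 798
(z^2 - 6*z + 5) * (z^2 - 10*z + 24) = z^4 - 16*z^3 + 89*z^2 - 194*z + 120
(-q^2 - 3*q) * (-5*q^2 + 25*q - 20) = 5*q^4 - 10*q^3 - 55*q^2 + 60*q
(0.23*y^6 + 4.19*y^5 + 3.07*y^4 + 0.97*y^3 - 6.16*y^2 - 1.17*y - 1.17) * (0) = 0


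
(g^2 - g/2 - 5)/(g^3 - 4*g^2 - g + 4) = (g^2 - g/2 - 5)/(g^3 - 4*g^2 - g + 4)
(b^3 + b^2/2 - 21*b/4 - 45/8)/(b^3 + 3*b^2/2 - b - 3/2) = (b^2 - b - 15/4)/(b^2 - 1)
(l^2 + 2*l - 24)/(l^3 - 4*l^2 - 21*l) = (-l^2 - 2*l + 24)/(l*(-l^2 + 4*l + 21))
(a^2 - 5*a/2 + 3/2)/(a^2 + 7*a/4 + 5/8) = 4*(2*a^2 - 5*a + 3)/(8*a^2 + 14*a + 5)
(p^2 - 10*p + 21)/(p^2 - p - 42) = (p - 3)/(p + 6)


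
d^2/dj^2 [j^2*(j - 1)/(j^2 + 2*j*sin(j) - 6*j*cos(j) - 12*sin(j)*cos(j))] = 2*(4*j^2*(j - 1)*(3*j*sin(j) + j*cos(j) + j + sin(j) - 3*cos(j) - 6*cos(2*j))^2 + j*(j^2 + 2*j*sin(j) - 6*j*cos(j) - 6*sin(2*j))*(j^3*sin(j) - 3*j^3*cos(j) - 25*j^2*sin(j) - 12*j^2*sin(2*j) - 5*j^2*cos(j) - 7*j^2 + 12*j*sin(j) + 12*j*sin(2*j) + 24*j*cos(j) + 36*j*cos(2*j) + 5*j + 4*sin(j) - 12*cos(j) - 24*cos(2*j)) + (j + 2*sin(j))^2*(j - 6*cos(j))^2*(3*j - 1))/((j + 2*sin(j))^3*(j - 6*cos(j))^3)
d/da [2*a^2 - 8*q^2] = 4*a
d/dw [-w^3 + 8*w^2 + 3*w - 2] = -3*w^2 + 16*w + 3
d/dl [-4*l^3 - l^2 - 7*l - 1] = -12*l^2 - 2*l - 7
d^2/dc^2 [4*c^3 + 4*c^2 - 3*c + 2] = 24*c + 8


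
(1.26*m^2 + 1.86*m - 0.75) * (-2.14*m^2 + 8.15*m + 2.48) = -2.6964*m^4 + 6.2886*m^3 + 19.8888*m^2 - 1.4997*m - 1.86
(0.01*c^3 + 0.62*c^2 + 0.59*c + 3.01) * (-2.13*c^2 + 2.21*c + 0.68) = -0.0213*c^5 - 1.2985*c^4 + 0.1203*c^3 - 4.6858*c^2 + 7.0533*c + 2.0468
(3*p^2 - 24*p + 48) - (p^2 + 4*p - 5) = 2*p^2 - 28*p + 53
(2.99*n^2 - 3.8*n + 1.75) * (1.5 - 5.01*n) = -14.9799*n^3 + 23.523*n^2 - 14.4675*n + 2.625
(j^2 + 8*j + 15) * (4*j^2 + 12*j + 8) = 4*j^4 + 44*j^3 + 164*j^2 + 244*j + 120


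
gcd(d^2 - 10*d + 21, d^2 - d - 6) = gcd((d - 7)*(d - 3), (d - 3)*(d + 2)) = d - 3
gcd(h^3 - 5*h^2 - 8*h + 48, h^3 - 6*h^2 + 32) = h^2 - 8*h + 16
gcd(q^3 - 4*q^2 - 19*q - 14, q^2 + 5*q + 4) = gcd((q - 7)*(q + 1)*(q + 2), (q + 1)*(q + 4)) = q + 1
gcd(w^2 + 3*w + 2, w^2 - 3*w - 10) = w + 2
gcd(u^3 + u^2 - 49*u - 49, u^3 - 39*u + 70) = u + 7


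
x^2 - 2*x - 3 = (x - 3)*(x + 1)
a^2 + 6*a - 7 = (a - 1)*(a + 7)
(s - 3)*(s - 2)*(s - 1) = s^3 - 6*s^2 + 11*s - 6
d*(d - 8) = d^2 - 8*d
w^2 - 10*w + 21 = (w - 7)*(w - 3)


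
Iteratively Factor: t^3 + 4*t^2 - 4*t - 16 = (t + 2)*(t^2 + 2*t - 8) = (t + 2)*(t + 4)*(t - 2)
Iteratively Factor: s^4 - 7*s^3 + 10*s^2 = (s)*(s^3 - 7*s^2 + 10*s) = s*(s - 5)*(s^2 - 2*s) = s*(s - 5)*(s - 2)*(s)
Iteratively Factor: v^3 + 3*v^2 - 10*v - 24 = (v + 4)*(v^2 - v - 6) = (v + 2)*(v + 4)*(v - 3)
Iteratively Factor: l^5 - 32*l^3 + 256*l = (l - 4)*(l^4 + 4*l^3 - 16*l^2 - 64*l) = l*(l - 4)*(l^3 + 4*l^2 - 16*l - 64) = l*(l - 4)*(l + 4)*(l^2 - 16) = l*(l - 4)*(l + 4)^2*(l - 4)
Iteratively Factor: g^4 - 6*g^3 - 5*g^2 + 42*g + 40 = (g + 2)*(g^3 - 8*g^2 + 11*g + 20) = (g - 5)*(g + 2)*(g^2 - 3*g - 4) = (g - 5)*(g + 1)*(g + 2)*(g - 4)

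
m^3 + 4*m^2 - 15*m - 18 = (m - 3)*(m + 1)*(m + 6)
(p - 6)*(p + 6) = p^2 - 36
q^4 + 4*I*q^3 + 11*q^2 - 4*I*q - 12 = (q - 1)*(q + 1)*(q - 2*I)*(q + 6*I)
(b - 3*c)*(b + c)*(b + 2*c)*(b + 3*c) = b^4 + 3*b^3*c - 7*b^2*c^2 - 27*b*c^3 - 18*c^4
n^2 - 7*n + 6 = (n - 6)*(n - 1)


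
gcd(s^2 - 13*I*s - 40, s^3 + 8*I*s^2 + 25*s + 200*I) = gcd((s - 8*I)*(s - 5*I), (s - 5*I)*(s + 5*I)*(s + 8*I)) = s - 5*I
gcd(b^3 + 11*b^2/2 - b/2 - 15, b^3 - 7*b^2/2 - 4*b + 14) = b + 2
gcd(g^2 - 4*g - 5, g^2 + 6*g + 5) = g + 1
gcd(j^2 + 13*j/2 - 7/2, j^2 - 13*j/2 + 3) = j - 1/2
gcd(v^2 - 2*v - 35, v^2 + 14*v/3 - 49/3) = 1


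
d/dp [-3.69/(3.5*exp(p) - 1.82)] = 12.915*exp(p)/(3.5*exp(p) - 1.82)^2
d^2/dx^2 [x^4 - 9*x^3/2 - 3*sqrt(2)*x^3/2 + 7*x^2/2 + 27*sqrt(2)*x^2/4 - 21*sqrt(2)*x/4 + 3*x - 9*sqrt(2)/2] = 12*x^2 - 27*x - 9*sqrt(2)*x + 7 + 27*sqrt(2)/2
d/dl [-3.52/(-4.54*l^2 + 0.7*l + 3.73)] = (2.464 - 31.9616*l)/(-4.54*l^2 + 0.7*l + 3.73)^2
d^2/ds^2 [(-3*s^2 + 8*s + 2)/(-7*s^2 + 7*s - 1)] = 2*(-245*s^3 - 357*s^2 + 462*s - 137)/(343*s^6 - 1029*s^5 + 1176*s^4 - 637*s^3 + 168*s^2 - 21*s + 1)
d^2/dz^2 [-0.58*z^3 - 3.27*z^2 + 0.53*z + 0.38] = -3.48*z - 6.54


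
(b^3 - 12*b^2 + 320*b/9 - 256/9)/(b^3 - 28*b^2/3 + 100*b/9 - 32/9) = (9*b^2 - 36*b + 32)/(9*b^2 - 12*b + 4)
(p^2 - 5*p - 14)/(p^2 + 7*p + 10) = (p - 7)/(p + 5)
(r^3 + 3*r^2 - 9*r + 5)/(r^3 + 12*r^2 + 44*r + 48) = (r^3 + 3*r^2 - 9*r + 5)/(r^3 + 12*r^2 + 44*r + 48)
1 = 1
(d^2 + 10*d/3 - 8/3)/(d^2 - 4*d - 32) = (d - 2/3)/(d - 8)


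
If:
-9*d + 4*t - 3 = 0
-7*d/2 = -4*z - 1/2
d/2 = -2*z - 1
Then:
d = -1/3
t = 0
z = -5/12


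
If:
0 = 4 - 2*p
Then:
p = 2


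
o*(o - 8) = o^2 - 8*o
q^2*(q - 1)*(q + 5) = q^4 + 4*q^3 - 5*q^2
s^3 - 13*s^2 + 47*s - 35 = (s - 7)*(s - 5)*(s - 1)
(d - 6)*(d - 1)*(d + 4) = d^3 - 3*d^2 - 22*d + 24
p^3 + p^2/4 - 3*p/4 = p*(p - 3/4)*(p + 1)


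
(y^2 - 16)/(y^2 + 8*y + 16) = (y - 4)/(y + 4)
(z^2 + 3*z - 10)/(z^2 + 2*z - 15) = (z - 2)/(z - 3)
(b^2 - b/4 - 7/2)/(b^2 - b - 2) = (b + 7/4)/(b + 1)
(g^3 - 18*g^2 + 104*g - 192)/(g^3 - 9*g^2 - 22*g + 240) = (g - 4)/(g + 5)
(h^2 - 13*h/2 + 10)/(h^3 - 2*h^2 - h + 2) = (h^2 - 13*h/2 + 10)/(h^3 - 2*h^2 - h + 2)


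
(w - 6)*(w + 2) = w^2 - 4*w - 12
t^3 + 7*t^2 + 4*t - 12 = (t - 1)*(t + 2)*(t + 6)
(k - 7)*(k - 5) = k^2 - 12*k + 35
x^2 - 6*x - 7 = (x - 7)*(x + 1)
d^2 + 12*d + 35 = (d + 5)*(d + 7)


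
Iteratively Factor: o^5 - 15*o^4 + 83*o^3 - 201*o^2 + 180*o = (o - 5)*(o^4 - 10*o^3 + 33*o^2 - 36*o) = (o - 5)*(o - 3)*(o^3 - 7*o^2 + 12*o) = (o - 5)*(o - 3)^2*(o^2 - 4*o) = o*(o - 5)*(o - 3)^2*(o - 4)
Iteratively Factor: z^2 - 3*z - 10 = (z + 2)*(z - 5)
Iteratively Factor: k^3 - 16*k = (k)*(k^2 - 16) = k*(k - 4)*(k + 4)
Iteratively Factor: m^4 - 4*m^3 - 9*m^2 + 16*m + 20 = (m - 5)*(m^3 + m^2 - 4*m - 4) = (m - 5)*(m + 2)*(m^2 - m - 2) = (m - 5)*(m - 2)*(m + 2)*(m + 1)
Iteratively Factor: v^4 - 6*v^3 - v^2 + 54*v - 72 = (v + 3)*(v^3 - 9*v^2 + 26*v - 24) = (v - 3)*(v + 3)*(v^2 - 6*v + 8) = (v - 3)*(v - 2)*(v + 3)*(v - 4)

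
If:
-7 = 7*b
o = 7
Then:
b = -1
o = 7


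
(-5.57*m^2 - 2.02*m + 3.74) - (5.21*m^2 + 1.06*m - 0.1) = -10.78*m^2 - 3.08*m + 3.84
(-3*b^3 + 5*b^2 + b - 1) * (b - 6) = -3*b^4 + 23*b^3 - 29*b^2 - 7*b + 6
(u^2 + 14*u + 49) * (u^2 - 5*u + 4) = u^4 + 9*u^3 - 17*u^2 - 189*u + 196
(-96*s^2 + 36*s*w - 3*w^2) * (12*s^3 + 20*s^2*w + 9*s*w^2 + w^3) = -1152*s^5 - 1488*s^4*w - 180*s^3*w^2 + 168*s^2*w^3 + 9*s*w^4 - 3*w^5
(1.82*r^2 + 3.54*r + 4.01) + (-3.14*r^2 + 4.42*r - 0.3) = -1.32*r^2 + 7.96*r + 3.71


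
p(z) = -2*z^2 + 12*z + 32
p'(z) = 12 - 4*z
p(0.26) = 34.98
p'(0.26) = 10.96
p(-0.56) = 24.65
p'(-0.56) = 14.24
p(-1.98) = 0.40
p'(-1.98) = 19.92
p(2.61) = 49.70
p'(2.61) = 1.56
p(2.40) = 49.28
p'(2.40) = 2.40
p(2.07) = 48.27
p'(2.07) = 3.72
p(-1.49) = 9.68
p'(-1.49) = 17.96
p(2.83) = 49.94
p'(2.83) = 0.68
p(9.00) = -22.00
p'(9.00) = -24.00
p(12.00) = -112.00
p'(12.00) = -36.00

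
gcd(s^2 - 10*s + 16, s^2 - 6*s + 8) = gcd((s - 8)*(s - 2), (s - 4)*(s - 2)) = s - 2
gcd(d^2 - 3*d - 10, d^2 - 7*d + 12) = 1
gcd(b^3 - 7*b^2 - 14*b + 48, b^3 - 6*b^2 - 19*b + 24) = b^2 - 5*b - 24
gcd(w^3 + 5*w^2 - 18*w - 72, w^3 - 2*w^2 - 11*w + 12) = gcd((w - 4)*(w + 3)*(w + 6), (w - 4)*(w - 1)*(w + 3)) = w^2 - w - 12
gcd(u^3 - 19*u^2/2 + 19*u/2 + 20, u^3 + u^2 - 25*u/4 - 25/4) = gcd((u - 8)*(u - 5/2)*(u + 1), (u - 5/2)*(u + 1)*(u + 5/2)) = u^2 - 3*u/2 - 5/2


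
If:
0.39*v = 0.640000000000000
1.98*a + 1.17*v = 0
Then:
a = -0.97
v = 1.64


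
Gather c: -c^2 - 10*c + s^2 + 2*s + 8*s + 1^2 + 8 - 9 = -c^2 - 10*c + s^2 + 10*s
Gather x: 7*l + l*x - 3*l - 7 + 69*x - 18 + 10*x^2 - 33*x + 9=4*l + 10*x^2 + x*(l + 36) - 16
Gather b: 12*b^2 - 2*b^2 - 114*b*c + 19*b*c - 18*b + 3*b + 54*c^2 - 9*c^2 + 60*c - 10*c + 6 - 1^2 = 10*b^2 + b*(-95*c - 15) + 45*c^2 + 50*c + 5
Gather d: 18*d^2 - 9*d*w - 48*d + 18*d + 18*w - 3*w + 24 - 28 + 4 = 18*d^2 + d*(-9*w - 30) + 15*w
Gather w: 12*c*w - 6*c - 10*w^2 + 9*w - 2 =-6*c - 10*w^2 + w*(12*c + 9) - 2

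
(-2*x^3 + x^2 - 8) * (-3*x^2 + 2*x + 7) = 6*x^5 - 7*x^4 - 12*x^3 + 31*x^2 - 16*x - 56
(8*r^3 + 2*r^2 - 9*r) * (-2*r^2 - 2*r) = -16*r^5 - 20*r^4 + 14*r^3 + 18*r^2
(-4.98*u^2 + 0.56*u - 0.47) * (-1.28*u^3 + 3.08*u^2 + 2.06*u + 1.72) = 6.3744*u^5 - 16.0552*u^4 - 7.9324*u^3 - 8.8596*u^2 - 0.00499999999999989*u - 0.8084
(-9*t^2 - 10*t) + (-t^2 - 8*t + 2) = -10*t^2 - 18*t + 2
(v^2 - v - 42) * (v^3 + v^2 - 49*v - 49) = v^5 - 92*v^3 - 42*v^2 + 2107*v + 2058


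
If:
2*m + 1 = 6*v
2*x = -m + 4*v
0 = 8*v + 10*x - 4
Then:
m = -2/13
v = 3/26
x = 4/13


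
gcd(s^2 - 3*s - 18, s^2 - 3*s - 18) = s^2 - 3*s - 18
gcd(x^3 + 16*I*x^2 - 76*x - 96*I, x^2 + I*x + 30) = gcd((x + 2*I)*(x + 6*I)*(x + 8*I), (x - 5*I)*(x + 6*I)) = x + 6*I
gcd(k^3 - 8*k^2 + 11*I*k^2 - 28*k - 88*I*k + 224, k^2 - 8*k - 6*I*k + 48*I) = k - 8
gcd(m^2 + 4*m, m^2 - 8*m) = m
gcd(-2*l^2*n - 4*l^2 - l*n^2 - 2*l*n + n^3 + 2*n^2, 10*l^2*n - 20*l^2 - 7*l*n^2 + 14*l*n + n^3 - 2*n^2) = 2*l - n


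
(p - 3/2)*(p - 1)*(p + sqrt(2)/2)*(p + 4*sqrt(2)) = p^4 - 5*p^3/2 + 9*sqrt(2)*p^3/2 - 45*sqrt(2)*p^2/4 + 11*p^2/2 - 10*p + 27*sqrt(2)*p/4 + 6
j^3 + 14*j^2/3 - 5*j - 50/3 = (j - 2)*(j + 5/3)*(j + 5)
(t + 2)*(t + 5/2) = t^2 + 9*t/2 + 5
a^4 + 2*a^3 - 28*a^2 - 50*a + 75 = (a - 5)*(a - 1)*(a + 3)*(a + 5)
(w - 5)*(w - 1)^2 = w^3 - 7*w^2 + 11*w - 5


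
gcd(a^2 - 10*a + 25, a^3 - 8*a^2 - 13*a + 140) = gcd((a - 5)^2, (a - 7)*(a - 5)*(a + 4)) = a - 5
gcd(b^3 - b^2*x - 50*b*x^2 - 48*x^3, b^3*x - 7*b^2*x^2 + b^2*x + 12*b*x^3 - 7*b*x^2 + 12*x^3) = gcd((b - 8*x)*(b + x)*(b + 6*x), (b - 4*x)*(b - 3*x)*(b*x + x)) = 1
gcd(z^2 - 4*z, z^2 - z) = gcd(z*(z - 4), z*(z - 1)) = z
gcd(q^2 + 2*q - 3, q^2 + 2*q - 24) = 1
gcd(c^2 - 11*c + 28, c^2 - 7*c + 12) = c - 4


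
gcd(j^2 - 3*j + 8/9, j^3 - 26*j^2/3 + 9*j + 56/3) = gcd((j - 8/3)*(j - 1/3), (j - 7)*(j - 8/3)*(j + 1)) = j - 8/3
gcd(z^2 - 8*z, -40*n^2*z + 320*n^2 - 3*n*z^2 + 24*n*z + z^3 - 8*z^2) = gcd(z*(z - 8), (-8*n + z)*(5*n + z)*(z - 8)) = z - 8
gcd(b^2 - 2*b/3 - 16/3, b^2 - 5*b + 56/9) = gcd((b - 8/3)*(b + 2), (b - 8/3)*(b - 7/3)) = b - 8/3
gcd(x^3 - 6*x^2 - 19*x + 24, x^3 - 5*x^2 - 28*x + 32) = x^2 - 9*x + 8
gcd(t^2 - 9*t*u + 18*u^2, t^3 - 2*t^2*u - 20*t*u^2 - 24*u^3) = t - 6*u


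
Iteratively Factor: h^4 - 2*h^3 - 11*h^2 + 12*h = (h + 3)*(h^3 - 5*h^2 + 4*h) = (h - 4)*(h + 3)*(h^2 - h) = (h - 4)*(h - 1)*(h + 3)*(h)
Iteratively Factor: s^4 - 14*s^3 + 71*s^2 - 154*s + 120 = (s - 5)*(s^3 - 9*s^2 + 26*s - 24) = (s - 5)*(s - 2)*(s^2 - 7*s + 12) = (s - 5)*(s - 4)*(s - 2)*(s - 3)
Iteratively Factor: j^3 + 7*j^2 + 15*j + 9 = (j + 1)*(j^2 + 6*j + 9) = (j + 1)*(j + 3)*(j + 3)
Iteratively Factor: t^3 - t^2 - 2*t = (t - 2)*(t^2 + t) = t*(t - 2)*(t + 1)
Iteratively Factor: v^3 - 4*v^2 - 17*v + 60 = (v + 4)*(v^2 - 8*v + 15) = (v - 5)*(v + 4)*(v - 3)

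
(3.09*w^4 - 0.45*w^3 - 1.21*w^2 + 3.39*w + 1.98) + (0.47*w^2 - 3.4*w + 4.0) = 3.09*w^4 - 0.45*w^3 - 0.74*w^2 - 0.00999999999999979*w + 5.98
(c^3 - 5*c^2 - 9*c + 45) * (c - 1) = c^4 - 6*c^3 - 4*c^2 + 54*c - 45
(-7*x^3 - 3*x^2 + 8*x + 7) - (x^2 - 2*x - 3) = -7*x^3 - 4*x^2 + 10*x + 10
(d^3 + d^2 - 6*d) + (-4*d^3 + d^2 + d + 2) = -3*d^3 + 2*d^2 - 5*d + 2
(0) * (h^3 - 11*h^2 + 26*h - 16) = 0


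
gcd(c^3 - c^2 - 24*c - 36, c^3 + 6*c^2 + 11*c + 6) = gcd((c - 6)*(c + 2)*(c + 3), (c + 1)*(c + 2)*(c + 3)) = c^2 + 5*c + 6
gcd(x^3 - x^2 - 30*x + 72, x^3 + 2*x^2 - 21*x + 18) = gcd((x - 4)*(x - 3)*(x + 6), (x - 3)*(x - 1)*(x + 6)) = x^2 + 3*x - 18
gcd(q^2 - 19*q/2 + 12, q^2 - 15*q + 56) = q - 8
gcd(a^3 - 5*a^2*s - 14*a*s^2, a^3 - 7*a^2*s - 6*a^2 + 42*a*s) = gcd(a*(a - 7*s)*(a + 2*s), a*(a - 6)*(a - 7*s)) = -a^2 + 7*a*s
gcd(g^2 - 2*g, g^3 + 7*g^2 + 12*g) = g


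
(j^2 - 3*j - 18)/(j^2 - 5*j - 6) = (j + 3)/(j + 1)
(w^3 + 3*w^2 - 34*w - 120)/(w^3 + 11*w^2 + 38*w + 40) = (w - 6)/(w + 2)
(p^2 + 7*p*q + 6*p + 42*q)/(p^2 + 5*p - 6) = (p + 7*q)/(p - 1)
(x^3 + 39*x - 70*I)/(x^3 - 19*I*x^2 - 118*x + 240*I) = (x^2 + 5*I*x + 14)/(x^2 - 14*I*x - 48)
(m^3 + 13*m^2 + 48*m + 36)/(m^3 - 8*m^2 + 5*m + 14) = (m^2 + 12*m + 36)/(m^2 - 9*m + 14)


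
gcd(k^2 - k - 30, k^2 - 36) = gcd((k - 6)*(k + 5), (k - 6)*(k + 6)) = k - 6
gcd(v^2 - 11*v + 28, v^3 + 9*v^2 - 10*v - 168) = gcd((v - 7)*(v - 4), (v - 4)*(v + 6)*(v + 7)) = v - 4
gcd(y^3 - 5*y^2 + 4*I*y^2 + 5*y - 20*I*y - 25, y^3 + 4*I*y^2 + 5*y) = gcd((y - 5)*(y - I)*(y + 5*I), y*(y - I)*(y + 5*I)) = y^2 + 4*I*y + 5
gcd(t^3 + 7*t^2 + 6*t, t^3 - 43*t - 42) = t^2 + 7*t + 6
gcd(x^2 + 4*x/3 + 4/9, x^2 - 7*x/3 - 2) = x + 2/3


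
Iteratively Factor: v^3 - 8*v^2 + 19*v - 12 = (v - 4)*(v^2 - 4*v + 3) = (v - 4)*(v - 3)*(v - 1)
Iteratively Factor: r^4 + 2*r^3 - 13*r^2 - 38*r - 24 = (r + 3)*(r^3 - r^2 - 10*r - 8) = (r + 2)*(r + 3)*(r^2 - 3*r - 4) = (r - 4)*(r + 2)*(r + 3)*(r + 1)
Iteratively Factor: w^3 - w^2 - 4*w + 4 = (w - 2)*(w^2 + w - 2) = (w - 2)*(w + 2)*(w - 1)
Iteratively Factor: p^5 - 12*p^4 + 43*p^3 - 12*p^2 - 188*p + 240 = (p - 5)*(p^4 - 7*p^3 + 8*p^2 + 28*p - 48) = (p - 5)*(p - 2)*(p^3 - 5*p^2 - 2*p + 24) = (p - 5)*(p - 4)*(p - 2)*(p^2 - p - 6) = (p - 5)*(p - 4)*(p - 3)*(p - 2)*(p + 2)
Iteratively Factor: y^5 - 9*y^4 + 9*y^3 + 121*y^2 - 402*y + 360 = (y + 4)*(y^4 - 13*y^3 + 61*y^2 - 123*y + 90) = (y - 2)*(y + 4)*(y^3 - 11*y^2 + 39*y - 45) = (y - 3)*(y - 2)*(y + 4)*(y^2 - 8*y + 15) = (y - 3)^2*(y - 2)*(y + 4)*(y - 5)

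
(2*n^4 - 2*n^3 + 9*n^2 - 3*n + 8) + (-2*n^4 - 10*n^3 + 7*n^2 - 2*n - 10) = -12*n^3 + 16*n^2 - 5*n - 2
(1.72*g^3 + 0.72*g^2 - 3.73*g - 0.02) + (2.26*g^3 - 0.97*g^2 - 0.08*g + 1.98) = 3.98*g^3 - 0.25*g^2 - 3.81*g + 1.96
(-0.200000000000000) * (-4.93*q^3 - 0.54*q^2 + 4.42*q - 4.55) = 0.986*q^3 + 0.108*q^2 - 0.884*q + 0.91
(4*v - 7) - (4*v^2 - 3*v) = -4*v^2 + 7*v - 7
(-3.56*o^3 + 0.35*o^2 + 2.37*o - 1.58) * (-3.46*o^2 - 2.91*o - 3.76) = 12.3176*o^5 + 9.1486*o^4 + 4.1669*o^3 - 2.7459*o^2 - 4.3134*o + 5.9408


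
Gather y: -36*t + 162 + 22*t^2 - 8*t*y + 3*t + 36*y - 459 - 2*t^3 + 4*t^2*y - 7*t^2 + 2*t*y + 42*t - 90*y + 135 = -2*t^3 + 15*t^2 + 9*t + y*(4*t^2 - 6*t - 54) - 162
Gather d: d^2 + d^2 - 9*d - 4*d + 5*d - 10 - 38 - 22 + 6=2*d^2 - 8*d - 64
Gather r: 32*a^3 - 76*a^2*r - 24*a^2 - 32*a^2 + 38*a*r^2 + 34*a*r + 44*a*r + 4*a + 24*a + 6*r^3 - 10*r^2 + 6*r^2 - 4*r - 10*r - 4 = 32*a^3 - 56*a^2 + 28*a + 6*r^3 + r^2*(38*a - 4) + r*(-76*a^2 + 78*a - 14) - 4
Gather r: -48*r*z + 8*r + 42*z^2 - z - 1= r*(8 - 48*z) + 42*z^2 - z - 1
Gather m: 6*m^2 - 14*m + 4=6*m^2 - 14*m + 4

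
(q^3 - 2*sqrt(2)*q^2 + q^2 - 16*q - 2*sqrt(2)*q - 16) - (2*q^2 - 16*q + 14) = q^3 - 2*sqrt(2)*q^2 - q^2 - 2*sqrt(2)*q - 30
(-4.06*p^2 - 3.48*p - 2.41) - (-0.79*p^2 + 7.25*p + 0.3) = -3.27*p^2 - 10.73*p - 2.71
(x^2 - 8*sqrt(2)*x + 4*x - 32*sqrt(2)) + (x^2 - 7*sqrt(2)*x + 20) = 2*x^2 - 15*sqrt(2)*x + 4*x - 32*sqrt(2) + 20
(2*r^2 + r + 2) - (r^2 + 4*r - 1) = r^2 - 3*r + 3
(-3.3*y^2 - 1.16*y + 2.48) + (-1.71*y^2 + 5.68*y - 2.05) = -5.01*y^2 + 4.52*y + 0.43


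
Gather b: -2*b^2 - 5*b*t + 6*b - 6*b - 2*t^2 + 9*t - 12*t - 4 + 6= -2*b^2 - 5*b*t - 2*t^2 - 3*t + 2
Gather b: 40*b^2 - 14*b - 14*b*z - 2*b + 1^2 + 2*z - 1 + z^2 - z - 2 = 40*b^2 + b*(-14*z - 16) + z^2 + z - 2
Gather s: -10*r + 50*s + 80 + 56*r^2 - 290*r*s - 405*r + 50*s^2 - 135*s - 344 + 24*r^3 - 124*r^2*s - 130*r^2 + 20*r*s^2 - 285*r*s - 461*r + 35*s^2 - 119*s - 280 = 24*r^3 - 74*r^2 - 876*r + s^2*(20*r + 85) + s*(-124*r^2 - 575*r - 204) - 544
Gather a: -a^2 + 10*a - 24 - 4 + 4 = -a^2 + 10*a - 24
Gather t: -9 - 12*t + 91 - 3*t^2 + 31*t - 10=-3*t^2 + 19*t + 72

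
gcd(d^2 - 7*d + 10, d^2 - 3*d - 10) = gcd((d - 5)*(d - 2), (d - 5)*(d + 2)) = d - 5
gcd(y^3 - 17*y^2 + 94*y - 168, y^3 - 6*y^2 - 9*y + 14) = y - 7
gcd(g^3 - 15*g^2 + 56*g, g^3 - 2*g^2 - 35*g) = g^2 - 7*g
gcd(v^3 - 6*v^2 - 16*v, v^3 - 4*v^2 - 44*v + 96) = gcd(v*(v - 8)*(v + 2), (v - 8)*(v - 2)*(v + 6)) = v - 8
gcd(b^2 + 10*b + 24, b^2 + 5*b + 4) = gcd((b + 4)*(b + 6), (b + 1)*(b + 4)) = b + 4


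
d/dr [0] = 0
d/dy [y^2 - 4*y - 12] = 2*y - 4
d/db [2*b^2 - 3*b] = 4*b - 3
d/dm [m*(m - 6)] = 2*m - 6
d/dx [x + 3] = 1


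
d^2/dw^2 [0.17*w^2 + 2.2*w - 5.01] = 0.340000000000000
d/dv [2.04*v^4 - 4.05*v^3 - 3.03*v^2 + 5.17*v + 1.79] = 8.16*v^3 - 12.15*v^2 - 6.06*v + 5.17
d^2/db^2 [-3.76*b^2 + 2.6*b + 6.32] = -7.52000000000000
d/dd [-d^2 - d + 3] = -2*d - 1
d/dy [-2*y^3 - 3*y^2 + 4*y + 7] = -6*y^2 - 6*y + 4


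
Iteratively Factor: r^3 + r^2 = (r + 1)*(r^2) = r*(r + 1)*(r)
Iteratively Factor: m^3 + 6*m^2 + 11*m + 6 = (m + 1)*(m^2 + 5*m + 6) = (m + 1)*(m + 2)*(m + 3)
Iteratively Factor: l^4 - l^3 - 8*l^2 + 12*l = (l - 2)*(l^3 + l^2 - 6*l) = l*(l - 2)*(l^2 + l - 6) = l*(l - 2)^2*(l + 3)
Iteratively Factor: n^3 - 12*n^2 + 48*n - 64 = (n - 4)*(n^2 - 8*n + 16) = (n - 4)^2*(n - 4)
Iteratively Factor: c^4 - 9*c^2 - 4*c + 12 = (c + 2)*(c^3 - 2*c^2 - 5*c + 6) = (c + 2)^2*(c^2 - 4*c + 3) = (c - 1)*(c + 2)^2*(c - 3)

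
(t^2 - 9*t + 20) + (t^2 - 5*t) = 2*t^2 - 14*t + 20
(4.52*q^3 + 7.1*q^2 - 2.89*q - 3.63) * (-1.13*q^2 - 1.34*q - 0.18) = -5.1076*q^5 - 14.0798*q^4 - 7.0619*q^3 + 6.6965*q^2 + 5.3844*q + 0.6534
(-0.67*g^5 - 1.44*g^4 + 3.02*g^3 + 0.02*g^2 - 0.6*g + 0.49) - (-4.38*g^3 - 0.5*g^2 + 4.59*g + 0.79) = -0.67*g^5 - 1.44*g^4 + 7.4*g^3 + 0.52*g^2 - 5.19*g - 0.3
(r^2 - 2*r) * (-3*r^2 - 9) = -3*r^4 + 6*r^3 - 9*r^2 + 18*r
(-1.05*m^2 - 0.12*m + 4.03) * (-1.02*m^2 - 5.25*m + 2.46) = 1.071*m^4 + 5.6349*m^3 - 6.0636*m^2 - 21.4527*m + 9.9138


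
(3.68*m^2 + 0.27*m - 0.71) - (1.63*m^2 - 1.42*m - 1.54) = 2.05*m^2 + 1.69*m + 0.83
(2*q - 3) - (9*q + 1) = -7*q - 4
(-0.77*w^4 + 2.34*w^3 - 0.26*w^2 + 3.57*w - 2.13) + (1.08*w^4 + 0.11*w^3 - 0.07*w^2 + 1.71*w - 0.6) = 0.31*w^4 + 2.45*w^3 - 0.33*w^2 + 5.28*w - 2.73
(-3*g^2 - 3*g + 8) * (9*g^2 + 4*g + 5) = -27*g^4 - 39*g^3 + 45*g^2 + 17*g + 40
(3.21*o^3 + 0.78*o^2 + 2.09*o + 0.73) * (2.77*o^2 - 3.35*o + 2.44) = 8.8917*o^5 - 8.5929*o^4 + 11.0087*o^3 - 3.0762*o^2 + 2.6541*o + 1.7812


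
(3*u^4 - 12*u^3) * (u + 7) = 3*u^5 + 9*u^4 - 84*u^3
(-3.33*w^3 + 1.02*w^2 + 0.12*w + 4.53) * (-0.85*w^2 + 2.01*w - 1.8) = 2.8305*w^5 - 7.5603*w^4 + 7.9422*w^3 - 5.4453*w^2 + 8.8893*w - 8.154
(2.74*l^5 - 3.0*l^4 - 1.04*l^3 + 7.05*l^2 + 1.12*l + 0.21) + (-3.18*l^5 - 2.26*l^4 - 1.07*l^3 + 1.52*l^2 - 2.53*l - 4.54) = -0.44*l^5 - 5.26*l^4 - 2.11*l^3 + 8.57*l^2 - 1.41*l - 4.33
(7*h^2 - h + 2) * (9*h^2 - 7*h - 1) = 63*h^4 - 58*h^3 + 18*h^2 - 13*h - 2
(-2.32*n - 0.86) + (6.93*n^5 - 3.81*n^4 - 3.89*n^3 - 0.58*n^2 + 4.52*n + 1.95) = 6.93*n^5 - 3.81*n^4 - 3.89*n^3 - 0.58*n^2 + 2.2*n + 1.09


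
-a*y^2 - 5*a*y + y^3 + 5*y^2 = y*(-a + y)*(y + 5)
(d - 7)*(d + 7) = d^2 - 49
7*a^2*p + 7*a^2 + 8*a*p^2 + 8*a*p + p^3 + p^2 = (a + p)*(7*a + p)*(p + 1)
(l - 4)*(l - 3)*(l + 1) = l^3 - 6*l^2 + 5*l + 12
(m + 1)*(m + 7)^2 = m^3 + 15*m^2 + 63*m + 49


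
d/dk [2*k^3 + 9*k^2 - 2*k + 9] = 6*k^2 + 18*k - 2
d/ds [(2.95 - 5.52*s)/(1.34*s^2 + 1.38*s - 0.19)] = (7.3968*s^2 - 7.906*s - 3.0222)/(1.7956*s^4 + 3.6984*s^3 + 1.3952*s^2 - 0.5244*s + 0.0361)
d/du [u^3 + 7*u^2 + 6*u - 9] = 3*u^2 + 14*u + 6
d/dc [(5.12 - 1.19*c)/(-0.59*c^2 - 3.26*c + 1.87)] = (-0.7021*c^2 + 6.0416*c + 14.4659)/(0.3481*c^4 + 3.8468*c^3 + 8.421*c^2 - 12.1924*c + 3.4969)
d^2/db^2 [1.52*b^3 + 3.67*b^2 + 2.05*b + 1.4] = 9.12*b + 7.34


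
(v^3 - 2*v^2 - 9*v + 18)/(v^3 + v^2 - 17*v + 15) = (v^2 + v - 6)/(v^2 + 4*v - 5)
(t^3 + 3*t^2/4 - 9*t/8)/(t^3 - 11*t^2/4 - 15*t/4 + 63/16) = 2*t/(2*t - 7)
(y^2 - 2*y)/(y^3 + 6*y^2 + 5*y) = (y - 2)/(y^2 + 6*y + 5)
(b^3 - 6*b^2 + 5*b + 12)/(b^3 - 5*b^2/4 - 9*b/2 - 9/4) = 4*(b - 4)/(4*b + 3)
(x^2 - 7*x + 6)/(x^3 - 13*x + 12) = (x - 6)/(x^2 + x - 12)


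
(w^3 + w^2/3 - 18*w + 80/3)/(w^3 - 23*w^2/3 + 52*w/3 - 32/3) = (w^2 + 3*w - 10)/(w^2 - 5*w + 4)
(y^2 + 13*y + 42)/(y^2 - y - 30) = (y^2 + 13*y + 42)/(y^2 - y - 30)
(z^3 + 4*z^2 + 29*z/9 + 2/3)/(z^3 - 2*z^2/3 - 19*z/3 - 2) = (z^2 + 11*z/3 + 2)/(z^2 - z - 6)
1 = 1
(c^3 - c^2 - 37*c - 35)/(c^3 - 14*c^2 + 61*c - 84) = (c^2 + 6*c + 5)/(c^2 - 7*c + 12)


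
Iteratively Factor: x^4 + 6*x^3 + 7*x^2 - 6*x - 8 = (x - 1)*(x^3 + 7*x^2 + 14*x + 8) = (x - 1)*(x + 2)*(x^2 + 5*x + 4) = (x - 1)*(x + 1)*(x + 2)*(x + 4)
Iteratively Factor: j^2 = (j)*(j)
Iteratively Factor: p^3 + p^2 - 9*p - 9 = (p + 3)*(p^2 - 2*p - 3) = (p + 1)*(p + 3)*(p - 3)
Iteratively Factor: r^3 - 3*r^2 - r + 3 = (r + 1)*(r^2 - 4*r + 3) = (r - 1)*(r + 1)*(r - 3)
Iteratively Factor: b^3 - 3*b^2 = (b)*(b^2 - 3*b) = b^2*(b - 3)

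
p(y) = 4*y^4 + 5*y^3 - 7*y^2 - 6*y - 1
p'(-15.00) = -50421.00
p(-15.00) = 184139.00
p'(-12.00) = -25326.00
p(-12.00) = 73367.00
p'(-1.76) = -22.12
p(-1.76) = -1.00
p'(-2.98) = -254.49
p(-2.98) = 137.85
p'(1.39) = 46.49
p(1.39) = 5.50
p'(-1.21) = 4.56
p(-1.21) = -4.27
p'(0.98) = 9.75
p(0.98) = -5.21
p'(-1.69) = -16.73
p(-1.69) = -2.36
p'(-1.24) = 3.92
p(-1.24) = -4.40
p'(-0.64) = 4.91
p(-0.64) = -0.67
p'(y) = 16*y^3 + 15*y^2 - 14*y - 6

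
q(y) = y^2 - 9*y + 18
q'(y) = 2*y - 9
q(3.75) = -1.69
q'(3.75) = -1.50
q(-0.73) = 25.10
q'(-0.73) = -10.46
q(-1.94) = 39.22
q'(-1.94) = -12.88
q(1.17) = 8.84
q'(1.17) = -6.66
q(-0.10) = 18.91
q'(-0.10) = -9.20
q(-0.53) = 23.05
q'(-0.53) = -10.06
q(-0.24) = 20.22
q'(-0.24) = -9.48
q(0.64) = 12.65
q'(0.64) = -7.72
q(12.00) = 54.00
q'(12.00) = 15.00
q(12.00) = 54.00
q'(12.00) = 15.00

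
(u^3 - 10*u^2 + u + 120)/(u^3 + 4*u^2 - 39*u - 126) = (u^2 - 13*u + 40)/(u^2 + u - 42)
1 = 1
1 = 1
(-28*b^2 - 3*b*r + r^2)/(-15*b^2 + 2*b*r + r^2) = (-28*b^2 - 3*b*r + r^2)/(-15*b^2 + 2*b*r + r^2)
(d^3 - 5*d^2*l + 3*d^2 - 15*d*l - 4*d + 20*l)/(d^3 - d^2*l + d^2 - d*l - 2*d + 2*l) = (d^2 - 5*d*l + 4*d - 20*l)/(d^2 - d*l + 2*d - 2*l)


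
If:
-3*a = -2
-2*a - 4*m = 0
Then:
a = 2/3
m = -1/3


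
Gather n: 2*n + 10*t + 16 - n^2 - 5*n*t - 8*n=-n^2 + n*(-5*t - 6) + 10*t + 16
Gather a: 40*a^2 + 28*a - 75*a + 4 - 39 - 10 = 40*a^2 - 47*a - 45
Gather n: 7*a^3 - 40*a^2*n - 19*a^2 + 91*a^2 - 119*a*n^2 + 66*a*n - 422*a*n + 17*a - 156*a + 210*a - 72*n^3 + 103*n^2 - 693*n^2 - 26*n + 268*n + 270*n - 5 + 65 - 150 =7*a^3 + 72*a^2 + 71*a - 72*n^3 + n^2*(-119*a - 590) + n*(-40*a^2 - 356*a + 512) - 90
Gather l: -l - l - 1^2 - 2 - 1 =-2*l - 4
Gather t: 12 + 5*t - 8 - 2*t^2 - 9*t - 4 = -2*t^2 - 4*t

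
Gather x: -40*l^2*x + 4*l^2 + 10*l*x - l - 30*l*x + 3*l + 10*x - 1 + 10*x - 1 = 4*l^2 + 2*l + x*(-40*l^2 - 20*l + 20) - 2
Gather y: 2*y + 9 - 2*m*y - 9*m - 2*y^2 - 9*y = -9*m - 2*y^2 + y*(-2*m - 7) + 9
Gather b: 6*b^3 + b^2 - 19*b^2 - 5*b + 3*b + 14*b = 6*b^3 - 18*b^2 + 12*b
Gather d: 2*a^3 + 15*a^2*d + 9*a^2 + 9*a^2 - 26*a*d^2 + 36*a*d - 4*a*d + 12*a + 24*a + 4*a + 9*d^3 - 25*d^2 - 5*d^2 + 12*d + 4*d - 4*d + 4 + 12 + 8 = 2*a^3 + 18*a^2 + 40*a + 9*d^3 + d^2*(-26*a - 30) + d*(15*a^2 + 32*a + 12) + 24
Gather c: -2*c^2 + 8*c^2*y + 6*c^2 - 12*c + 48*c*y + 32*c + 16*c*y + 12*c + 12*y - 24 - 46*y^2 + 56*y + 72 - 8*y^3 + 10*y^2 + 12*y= c^2*(8*y + 4) + c*(64*y + 32) - 8*y^3 - 36*y^2 + 80*y + 48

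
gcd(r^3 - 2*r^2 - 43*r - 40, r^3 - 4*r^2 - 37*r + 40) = r^2 - 3*r - 40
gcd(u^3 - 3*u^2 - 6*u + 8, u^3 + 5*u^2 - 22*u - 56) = u^2 - 2*u - 8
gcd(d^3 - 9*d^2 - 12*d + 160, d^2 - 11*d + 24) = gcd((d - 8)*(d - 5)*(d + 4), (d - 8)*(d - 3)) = d - 8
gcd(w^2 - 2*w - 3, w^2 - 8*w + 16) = 1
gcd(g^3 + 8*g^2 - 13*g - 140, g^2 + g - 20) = g^2 + g - 20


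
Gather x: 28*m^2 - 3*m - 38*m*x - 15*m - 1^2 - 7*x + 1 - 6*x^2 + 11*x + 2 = 28*m^2 - 18*m - 6*x^2 + x*(4 - 38*m) + 2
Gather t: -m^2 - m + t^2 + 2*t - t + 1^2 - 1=-m^2 - m + t^2 + t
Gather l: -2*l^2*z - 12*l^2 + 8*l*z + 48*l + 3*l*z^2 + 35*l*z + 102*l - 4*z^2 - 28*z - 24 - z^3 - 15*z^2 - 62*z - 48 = l^2*(-2*z - 12) + l*(3*z^2 + 43*z + 150) - z^3 - 19*z^2 - 90*z - 72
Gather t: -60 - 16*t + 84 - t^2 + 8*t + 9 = -t^2 - 8*t + 33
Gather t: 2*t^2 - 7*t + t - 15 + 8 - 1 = 2*t^2 - 6*t - 8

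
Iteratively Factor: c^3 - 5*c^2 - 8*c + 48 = (c + 3)*(c^2 - 8*c + 16) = (c - 4)*(c + 3)*(c - 4)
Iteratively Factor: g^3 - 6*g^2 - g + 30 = (g - 3)*(g^2 - 3*g - 10) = (g - 3)*(g + 2)*(g - 5)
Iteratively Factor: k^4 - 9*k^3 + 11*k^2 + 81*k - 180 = (k - 3)*(k^3 - 6*k^2 - 7*k + 60) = (k - 3)*(k + 3)*(k^2 - 9*k + 20) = (k - 5)*(k - 3)*(k + 3)*(k - 4)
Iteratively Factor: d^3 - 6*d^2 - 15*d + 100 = (d - 5)*(d^2 - d - 20) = (d - 5)^2*(d + 4)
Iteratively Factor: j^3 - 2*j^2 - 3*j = (j - 3)*(j^2 + j) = (j - 3)*(j + 1)*(j)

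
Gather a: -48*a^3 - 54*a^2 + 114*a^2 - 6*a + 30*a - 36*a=-48*a^3 + 60*a^2 - 12*a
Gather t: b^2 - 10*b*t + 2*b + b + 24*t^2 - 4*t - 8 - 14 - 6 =b^2 + 3*b + 24*t^2 + t*(-10*b - 4) - 28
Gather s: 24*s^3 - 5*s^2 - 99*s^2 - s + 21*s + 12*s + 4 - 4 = 24*s^3 - 104*s^2 + 32*s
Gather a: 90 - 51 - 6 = 33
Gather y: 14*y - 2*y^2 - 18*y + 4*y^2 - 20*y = 2*y^2 - 24*y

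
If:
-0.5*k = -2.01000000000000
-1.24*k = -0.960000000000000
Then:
No Solution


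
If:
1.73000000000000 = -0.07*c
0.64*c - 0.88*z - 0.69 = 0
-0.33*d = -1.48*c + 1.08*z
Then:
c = -24.71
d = -49.45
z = -18.76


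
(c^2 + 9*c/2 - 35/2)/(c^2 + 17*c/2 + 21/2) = (2*c - 5)/(2*c + 3)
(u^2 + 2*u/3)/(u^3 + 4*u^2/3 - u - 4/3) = u*(3*u + 2)/(3*u^3 + 4*u^2 - 3*u - 4)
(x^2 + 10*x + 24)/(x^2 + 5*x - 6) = (x + 4)/(x - 1)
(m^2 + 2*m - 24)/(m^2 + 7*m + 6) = (m - 4)/(m + 1)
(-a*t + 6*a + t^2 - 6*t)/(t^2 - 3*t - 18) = (-a + t)/(t + 3)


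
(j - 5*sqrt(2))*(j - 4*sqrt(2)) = j^2 - 9*sqrt(2)*j + 40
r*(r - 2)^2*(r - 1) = r^4 - 5*r^3 + 8*r^2 - 4*r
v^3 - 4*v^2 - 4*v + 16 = (v - 4)*(v - 2)*(v + 2)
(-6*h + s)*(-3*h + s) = 18*h^2 - 9*h*s + s^2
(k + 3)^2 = k^2 + 6*k + 9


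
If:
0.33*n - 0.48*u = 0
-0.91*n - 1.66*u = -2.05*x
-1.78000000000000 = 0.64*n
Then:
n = -2.78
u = -1.91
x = -2.78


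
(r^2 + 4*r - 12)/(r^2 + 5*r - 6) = (r - 2)/(r - 1)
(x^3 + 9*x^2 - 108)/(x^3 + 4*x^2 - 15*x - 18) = (x + 6)/(x + 1)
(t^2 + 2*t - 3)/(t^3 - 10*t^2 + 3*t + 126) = (t - 1)/(t^2 - 13*t + 42)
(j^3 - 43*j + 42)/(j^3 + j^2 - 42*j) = (j - 1)/j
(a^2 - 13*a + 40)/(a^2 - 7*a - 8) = (a - 5)/(a + 1)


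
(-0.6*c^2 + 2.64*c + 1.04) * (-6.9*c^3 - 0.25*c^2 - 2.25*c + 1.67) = 4.14*c^5 - 18.066*c^4 - 6.486*c^3 - 7.202*c^2 + 2.0688*c + 1.7368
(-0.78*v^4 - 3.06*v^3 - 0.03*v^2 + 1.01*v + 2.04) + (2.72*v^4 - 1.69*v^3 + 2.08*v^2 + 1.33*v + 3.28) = 1.94*v^4 - 4.75*v^3 + 2.05*v^2 + 2.34*v + 5.32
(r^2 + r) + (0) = r^2 + r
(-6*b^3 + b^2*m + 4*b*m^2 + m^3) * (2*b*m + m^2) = -12*b^4*m - 4*b^3*m^2 + 9*b^2*m^3 + 6*b*m^4 + m^5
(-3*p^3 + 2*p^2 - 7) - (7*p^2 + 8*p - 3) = -3*p^3 - 5*p^2 - 8*p - 4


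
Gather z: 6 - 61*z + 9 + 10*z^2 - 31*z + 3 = 10*z^2 - 92*z + 18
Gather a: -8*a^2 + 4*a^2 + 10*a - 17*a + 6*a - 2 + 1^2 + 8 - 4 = -4*a^2 - a + 3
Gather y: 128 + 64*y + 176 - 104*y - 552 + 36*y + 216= -4*y - 32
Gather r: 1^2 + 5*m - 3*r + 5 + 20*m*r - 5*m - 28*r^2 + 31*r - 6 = -28*r^2 + r*(20*m + 28)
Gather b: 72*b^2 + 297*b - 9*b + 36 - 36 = 72*b^2 + 288*b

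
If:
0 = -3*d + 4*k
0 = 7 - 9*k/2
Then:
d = 56/27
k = 14/9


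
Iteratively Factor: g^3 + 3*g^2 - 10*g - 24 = (g + 4)*(g^2 - g - 6) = (g - 3)*(g + 4)*(g + 2)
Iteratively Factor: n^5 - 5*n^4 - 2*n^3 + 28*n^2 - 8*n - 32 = (n + 2)*(n^4 - 7*n^3 + 12*n^2 + 4*n - 16) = (n - 2)*(n + 2)*(n^3 - 5*n^2 + 2*n + 8) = (n - 2)*(n + 1)*(n + 2)*(n^2 - 6*n + 8) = (n - 4)*(n - 2)*(n + 1)*(n + 2)*(n - 2)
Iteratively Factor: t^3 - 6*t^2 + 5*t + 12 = (t - 4)*(t^2 - 2*t - 3) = (t - 4)*(t + 1)*(t - 3)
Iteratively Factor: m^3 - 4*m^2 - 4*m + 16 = (m - 4)*(m^2 - 4) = (m - 4)*(m - 2)*(m + 2)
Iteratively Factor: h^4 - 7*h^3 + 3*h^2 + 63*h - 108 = (h - 4)*(h^3 - 3*h^2 - 9*h + 27) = (h - 4)*(h + 3)*(h^2 - 6*h + 9) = (h - 4)*(h - 3)*(h + 3)*(h - 3)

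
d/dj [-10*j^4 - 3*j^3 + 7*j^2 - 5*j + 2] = -40*j^3 - 9*j^2 + 14*j - 5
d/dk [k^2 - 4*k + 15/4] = 2*k - 4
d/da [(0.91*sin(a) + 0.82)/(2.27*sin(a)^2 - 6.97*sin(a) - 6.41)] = (-3.7228*sin(a) + 1.03285*cos(2*a) - 1.15055)*cos(a)/(-2.27*sin(a)^2 + 6.97*sin(a) + 6.41)^2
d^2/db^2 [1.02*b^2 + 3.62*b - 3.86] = 2.04000000000000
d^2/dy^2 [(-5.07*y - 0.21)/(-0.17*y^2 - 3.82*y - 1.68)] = ((0.34*y + 3.82)*(0.68*y + 7.64)*(5.07*y + 0.21) - (5.1714*y + 38.8062)*(0.17*y^2 + 3.82*y + 1.68))/(0.17*y^2 + 3.82*y + 1.68)^3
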